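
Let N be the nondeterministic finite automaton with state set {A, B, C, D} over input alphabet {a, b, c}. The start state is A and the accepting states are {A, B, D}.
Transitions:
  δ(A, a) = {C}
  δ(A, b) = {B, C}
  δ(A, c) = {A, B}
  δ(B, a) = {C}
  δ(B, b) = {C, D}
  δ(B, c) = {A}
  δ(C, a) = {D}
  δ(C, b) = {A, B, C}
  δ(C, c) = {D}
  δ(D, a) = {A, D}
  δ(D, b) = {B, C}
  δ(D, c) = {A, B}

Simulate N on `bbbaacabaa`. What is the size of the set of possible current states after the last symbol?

Start: {A}
read b: {B, C}
read b: {A, B, C, D}
read b: {A, B, C, D}
read a: {A, C, D}
read a: {A, C, D}
read c: {A, B, D}
read a: {A, C, D}
read b: {A, B, C}
read a: {C, D}
read a: {A, D}
Final reachable set {A, D} has 2 states.

2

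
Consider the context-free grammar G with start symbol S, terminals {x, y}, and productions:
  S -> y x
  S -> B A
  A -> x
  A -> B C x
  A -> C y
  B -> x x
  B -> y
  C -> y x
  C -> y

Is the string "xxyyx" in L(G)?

S ⇒ BA ⇒ xxA ⇒ xxBCx ⇒ xxyCx ⇒ xxyyx

yes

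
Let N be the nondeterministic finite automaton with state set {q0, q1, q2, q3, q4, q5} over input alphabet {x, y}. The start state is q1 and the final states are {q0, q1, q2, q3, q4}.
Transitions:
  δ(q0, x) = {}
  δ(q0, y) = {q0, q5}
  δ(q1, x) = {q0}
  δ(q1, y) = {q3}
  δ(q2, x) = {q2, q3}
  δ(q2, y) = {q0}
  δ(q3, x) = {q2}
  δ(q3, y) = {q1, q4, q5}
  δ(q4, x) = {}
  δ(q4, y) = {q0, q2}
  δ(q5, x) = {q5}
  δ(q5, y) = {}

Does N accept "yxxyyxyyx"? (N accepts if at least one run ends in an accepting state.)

Start: {q1}
read y: {q3}
read x: {q2}
read x: {q2, q3}
read y: {q0, q1, q4, q5}
read y: {q0, q2, q3, q5}
read x: {q2, q3, q5}
read y: {q0, q1, q4, q5}
read y: {q0, q2, q3, q5}
read x: {q2, q3, q5}
Reachable ∩ accepting = {q2, q3} — nonempty.

accepted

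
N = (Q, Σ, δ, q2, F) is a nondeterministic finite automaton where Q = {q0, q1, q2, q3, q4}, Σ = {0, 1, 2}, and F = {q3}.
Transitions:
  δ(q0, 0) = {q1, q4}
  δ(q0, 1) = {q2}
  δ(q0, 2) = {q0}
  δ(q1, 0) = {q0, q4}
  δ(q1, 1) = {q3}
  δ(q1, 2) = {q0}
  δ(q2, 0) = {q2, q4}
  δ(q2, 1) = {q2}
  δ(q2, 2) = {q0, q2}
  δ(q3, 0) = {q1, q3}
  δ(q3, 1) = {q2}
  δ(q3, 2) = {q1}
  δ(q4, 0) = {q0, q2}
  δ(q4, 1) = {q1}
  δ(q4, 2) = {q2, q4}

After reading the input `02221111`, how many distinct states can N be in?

Start: {q2}
read 0: {q2, q4}
read 2: {q0, q2, q4}
read 2: {q0, q2, q4}
read 2: {q0, q2, q4}
read 1: {q1, q2}
read 1: {q2, q3}
read 1: {q2}
read 1: {q2}
Final reachable set {q2} has 1 state.

1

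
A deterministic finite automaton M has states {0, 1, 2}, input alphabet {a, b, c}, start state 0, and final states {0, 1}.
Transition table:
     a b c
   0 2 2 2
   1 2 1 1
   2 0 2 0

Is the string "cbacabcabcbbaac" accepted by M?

accepted

0 --c--> 2
2 --b--> 2
2 --a--> 0
0 --c--> 2
2 --a--> 0
0 --b--> 2
2 --c--> 0
0 --a--> 2
2 --b--> 2
2 --c--> 0
0 --b--> 2
2 --b--> 2
2 --a--> 0
0 --a--> 2
2 --c--> 0
End in state 0, which is an accepting state.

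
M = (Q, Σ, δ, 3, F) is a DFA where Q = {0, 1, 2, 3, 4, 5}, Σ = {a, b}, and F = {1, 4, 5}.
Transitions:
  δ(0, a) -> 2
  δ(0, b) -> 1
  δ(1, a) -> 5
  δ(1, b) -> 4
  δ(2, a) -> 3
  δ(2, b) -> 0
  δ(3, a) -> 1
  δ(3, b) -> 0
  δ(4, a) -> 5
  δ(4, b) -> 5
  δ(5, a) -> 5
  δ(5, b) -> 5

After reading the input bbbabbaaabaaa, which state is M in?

5

3 --b--> 0
0 --b--> 1
1 --b--> 4
4 --a--> 5
5 --b--> 5
5 --b--> 5
5 --a--> 5
5 --a--> 5
5 --a--> 5
5 --b--> 5
5 --a--> 5
5 --a--> 5
5 --a--> 5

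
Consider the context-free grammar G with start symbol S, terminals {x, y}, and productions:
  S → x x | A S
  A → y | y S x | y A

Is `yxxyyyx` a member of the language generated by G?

no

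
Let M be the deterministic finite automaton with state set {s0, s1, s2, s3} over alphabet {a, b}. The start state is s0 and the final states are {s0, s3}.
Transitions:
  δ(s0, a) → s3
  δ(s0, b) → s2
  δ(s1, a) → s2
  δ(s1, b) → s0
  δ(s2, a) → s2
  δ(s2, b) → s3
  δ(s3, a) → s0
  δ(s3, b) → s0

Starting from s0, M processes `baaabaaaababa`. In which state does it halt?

s0 --b--> s2
s2 --a--> s2
s2 --a--> s2
s2 --a--> s2
s2 --b--> s3
s3 --a--> s0
s0 --a--> s3
s3 --a--> s0
s0 --a--> s3
s3 --b--> s0
s0 --a--> s3
s3 --b--> s0
s0 --a--> s3

s3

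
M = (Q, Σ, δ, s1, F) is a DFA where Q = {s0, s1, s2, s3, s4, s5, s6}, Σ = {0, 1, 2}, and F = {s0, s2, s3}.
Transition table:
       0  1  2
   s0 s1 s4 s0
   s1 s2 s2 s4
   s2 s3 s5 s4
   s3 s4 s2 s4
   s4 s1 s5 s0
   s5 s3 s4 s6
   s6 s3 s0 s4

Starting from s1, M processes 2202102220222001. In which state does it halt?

s1 --2--> s4
s4 --2--> s0
s0 --0--> s1
s1 --2--> s4
s4 --1--> s5
s5 --0--> s3
s3 --2--> s4
s4 --2--> s0
s0 --2--> s0
s0 --0--> s1
s1 --2--> s4
s4 --2--> s0
s0 --2--> s0
s0 --0--> s1
s1 --0--> s2
s2 --1--> s5

s5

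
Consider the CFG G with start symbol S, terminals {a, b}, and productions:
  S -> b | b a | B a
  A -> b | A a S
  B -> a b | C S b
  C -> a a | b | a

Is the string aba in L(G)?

yes

S ⇒ Ba ⇒ aba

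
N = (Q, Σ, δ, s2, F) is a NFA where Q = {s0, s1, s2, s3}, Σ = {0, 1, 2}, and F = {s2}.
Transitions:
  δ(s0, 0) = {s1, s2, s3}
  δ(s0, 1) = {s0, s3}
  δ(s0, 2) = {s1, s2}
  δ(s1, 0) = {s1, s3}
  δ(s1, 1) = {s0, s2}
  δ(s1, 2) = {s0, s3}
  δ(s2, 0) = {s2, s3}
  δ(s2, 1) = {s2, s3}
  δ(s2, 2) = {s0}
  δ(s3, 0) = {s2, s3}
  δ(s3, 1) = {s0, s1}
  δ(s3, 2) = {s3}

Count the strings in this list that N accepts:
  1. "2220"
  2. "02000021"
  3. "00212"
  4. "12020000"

3

"2220": accepted
"02000021": rejected
"00212": accepted
"12020000": accepted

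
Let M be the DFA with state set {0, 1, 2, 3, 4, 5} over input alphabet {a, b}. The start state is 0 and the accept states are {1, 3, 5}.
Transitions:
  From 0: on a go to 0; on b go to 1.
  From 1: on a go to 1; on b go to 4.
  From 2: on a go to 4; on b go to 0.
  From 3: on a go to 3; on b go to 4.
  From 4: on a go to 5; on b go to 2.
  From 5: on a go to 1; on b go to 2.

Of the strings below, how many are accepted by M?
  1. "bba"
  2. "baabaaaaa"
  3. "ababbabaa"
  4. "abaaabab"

"bba": accepted
"baabaaaaa": accepted
"ababbabaa": accepted
"abaaabab": rejected

3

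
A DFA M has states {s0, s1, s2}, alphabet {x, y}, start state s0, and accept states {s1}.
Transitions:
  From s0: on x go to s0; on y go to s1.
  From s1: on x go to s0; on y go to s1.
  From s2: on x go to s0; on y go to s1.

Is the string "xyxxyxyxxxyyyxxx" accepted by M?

rejected

s0 --x--> s0
s0 --y--> s1
s1 --x--> s0
s0 --x--> s0
s0 --y--> s1
s1 --x--> s0
s0 --y--> s1
s1 --x--> s0
s0 --x--> s0
s0 --x--> s0
s0 --y--> s1
s1 --y--> s1
s1 --y--> s1
s1 --x--> s0
s0 --x--> s0
s0 --x--> s0
End in state s0, which is not an accepting state.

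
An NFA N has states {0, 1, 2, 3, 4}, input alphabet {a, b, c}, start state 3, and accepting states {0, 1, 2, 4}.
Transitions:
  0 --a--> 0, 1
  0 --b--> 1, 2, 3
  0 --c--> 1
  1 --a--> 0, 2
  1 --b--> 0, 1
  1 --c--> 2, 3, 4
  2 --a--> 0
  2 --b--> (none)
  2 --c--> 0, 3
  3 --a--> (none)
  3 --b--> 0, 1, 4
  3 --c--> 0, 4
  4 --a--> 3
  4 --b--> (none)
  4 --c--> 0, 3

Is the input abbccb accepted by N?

rejected

Start: {3}
read a: {}
The reachable set is empty and stays empty for the remaining 5 symbols.
Reachable ∩ accepting = {} — empty.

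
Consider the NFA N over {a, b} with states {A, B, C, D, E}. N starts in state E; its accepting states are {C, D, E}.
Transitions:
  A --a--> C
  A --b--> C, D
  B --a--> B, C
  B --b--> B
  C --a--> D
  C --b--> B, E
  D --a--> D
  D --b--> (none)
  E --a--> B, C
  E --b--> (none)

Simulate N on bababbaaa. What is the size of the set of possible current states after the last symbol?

0

Start: {E}
read b: {}
The reachable set is empty and stays empty for the remaining 8 symbols.
Final reachable set {} has 0 states.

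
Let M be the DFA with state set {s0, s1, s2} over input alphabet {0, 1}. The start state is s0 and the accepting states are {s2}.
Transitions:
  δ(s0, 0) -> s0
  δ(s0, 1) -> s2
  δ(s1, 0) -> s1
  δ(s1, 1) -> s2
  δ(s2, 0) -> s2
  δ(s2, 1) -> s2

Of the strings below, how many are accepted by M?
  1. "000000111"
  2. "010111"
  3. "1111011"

"000000111": accepted
"010111": accepted
"1111011": accepted

3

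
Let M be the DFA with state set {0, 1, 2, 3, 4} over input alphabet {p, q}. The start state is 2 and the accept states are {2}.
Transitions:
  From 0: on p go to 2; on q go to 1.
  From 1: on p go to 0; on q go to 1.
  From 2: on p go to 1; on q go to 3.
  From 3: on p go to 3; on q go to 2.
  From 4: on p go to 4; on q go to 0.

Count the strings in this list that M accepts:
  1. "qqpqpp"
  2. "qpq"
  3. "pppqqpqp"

"qqpqpp": accepted
"qpq": accepted
"pppqqpqp": rejected

2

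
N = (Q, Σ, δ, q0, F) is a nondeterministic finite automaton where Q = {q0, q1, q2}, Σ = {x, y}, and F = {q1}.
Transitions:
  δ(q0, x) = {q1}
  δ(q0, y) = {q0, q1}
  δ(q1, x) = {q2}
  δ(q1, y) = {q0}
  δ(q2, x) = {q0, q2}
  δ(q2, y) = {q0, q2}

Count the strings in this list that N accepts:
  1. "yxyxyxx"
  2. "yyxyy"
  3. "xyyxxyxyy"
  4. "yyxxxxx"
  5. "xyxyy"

5

"yxyxyxx": accepted
"yyxyy": accepted
"xyyxxyxyy": accepted
"yyxxxxx": accepted
"xyxyy": accepted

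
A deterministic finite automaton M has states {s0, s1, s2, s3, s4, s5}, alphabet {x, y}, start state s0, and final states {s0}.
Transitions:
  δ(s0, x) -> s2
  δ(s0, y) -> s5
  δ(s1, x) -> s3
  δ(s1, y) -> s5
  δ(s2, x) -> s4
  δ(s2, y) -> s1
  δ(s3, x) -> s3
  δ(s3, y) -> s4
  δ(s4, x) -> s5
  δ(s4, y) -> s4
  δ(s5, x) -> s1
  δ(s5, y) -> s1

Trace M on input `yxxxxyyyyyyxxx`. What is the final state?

s0 --y--> s5
s5 --x--> s1
s1 --x--> s3
s3 --x--> s3
s3 --x--> s3
s3 --y--> s4
s4 --y--> s4
s4 --y--> s4
s4 --y--> s4
s4 --y--> s4
s4 --y--> s4
s4 --x--> s5
s5 --x--> s1
s1 --x--> s3

s3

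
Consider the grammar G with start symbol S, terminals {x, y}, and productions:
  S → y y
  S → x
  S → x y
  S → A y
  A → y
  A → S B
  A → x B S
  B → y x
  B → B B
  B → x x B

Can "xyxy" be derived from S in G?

yes

S ⇒ Ay ⇒ SBy ⇒ xBy ⇒ xyxy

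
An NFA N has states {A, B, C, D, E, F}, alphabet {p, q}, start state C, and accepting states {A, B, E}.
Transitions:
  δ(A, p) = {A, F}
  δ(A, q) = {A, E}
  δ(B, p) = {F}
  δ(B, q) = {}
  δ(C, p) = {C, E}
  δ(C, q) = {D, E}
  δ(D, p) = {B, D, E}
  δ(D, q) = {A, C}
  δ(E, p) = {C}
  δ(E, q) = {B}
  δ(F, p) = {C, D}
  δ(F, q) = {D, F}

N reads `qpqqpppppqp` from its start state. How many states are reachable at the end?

Start: {C}
read q: {D, E}
read p: {B, C, D, E}
read q: {A, B, C, D, E}
read q: {A, B, C, D, E}
read p: {A, B, C, D, E, F}
read p: {A, B, C, D, E, F}
read p: {A, B, C, D, E, F}
read p: {A, B, C, D, E, F}
read p: {A, B, C, D, E, F}
read q: {A, B, C, D, E, F}
read p: {A, B, C, D, E, F}
Final reachable set {A, B, C, D, E, F} has 6 states.

6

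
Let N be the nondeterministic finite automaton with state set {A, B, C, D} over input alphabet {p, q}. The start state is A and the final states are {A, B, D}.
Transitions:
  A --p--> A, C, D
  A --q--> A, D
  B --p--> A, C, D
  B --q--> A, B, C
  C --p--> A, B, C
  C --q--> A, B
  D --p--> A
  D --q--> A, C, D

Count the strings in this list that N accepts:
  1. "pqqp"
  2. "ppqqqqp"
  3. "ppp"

"pqqp": accepted
"ppqqqqp": accepted
"ppp": accepted

3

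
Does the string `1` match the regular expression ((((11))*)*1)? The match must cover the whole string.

Split as ε·1: (((11))*)* matches ε and 1 matches 1.

yes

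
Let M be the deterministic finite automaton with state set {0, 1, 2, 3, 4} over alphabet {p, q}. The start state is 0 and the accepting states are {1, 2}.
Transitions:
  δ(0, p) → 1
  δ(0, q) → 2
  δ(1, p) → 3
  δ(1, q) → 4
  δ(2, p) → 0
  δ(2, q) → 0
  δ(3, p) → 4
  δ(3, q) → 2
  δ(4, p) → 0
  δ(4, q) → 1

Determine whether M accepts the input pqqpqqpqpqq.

0 --p--> 1
1 --q--> 4
4 --q--> 1
1 --p--> 3
3 --q--> 2
2 --q--> 0
0 --p--> 1
1 --q--> 4
4 --p--> 0
0 --q--> 2
2 --q--> 0
End in state 0, which is not an accepting state.

rejected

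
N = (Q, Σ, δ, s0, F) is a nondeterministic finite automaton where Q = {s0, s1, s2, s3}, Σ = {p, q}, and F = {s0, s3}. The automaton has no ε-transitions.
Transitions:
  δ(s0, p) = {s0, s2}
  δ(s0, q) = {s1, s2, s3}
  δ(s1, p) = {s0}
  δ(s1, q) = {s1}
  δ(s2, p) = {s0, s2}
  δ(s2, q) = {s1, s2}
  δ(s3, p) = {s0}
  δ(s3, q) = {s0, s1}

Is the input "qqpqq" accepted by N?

accepted

Start: {s0}
read q: {s1, s2, s3}
read q: {s0, s1, s2}
read p: {s0, s2}
read q: {s1, s2, s3}
read q: {s0, s1, s2}
Reachable ∩ accepting = {s0} — nonempty.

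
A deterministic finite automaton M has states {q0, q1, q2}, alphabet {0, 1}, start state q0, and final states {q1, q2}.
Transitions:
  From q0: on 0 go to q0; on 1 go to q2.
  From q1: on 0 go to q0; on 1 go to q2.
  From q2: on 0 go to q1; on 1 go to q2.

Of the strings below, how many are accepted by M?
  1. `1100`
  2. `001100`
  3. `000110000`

`1100`: rejected
`001100`: rejected
`000110000`: rejected

0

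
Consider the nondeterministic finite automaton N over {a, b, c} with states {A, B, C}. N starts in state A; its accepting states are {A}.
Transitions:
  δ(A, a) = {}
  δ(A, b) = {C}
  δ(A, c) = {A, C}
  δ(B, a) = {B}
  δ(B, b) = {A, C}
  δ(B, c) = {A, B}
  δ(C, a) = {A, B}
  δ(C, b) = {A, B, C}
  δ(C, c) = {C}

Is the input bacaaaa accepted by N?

rejected

Start: {A}
read b: {C}
read a: {A, B}
read c: {A, B, C}
read a: {A, B}
read a: {B}
read a: {B}
read a: {B}
Reachable ∩ accepting = {} — empty.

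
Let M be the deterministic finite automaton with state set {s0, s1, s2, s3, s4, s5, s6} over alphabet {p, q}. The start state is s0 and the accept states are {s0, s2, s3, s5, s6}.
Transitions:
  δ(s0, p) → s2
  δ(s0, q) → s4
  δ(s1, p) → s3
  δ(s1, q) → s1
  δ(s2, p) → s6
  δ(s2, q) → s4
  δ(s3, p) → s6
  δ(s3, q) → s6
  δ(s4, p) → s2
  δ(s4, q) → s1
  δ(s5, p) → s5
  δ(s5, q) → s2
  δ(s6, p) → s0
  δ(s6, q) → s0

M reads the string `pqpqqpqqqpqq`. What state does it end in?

s0 --p--> s2
s2 --q--> s4
s4 --p--> s2
s2 --q--> s4
s4 --q--> s1
s1 --p--> s3
s3 --q--> s6
s6 --q--> s0
s0 --q--> s4
s4 --p--> s2
s2 --q--> s4
s4 --q--> s1

s1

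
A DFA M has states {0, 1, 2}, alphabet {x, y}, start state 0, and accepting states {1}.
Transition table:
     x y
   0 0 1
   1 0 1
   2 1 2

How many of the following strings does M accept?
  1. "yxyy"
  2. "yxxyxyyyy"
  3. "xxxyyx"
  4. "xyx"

2

"yxyy": accepted
"yxxyxyyyy": accepted
"xxxyyx": rejected
"xyx": rejected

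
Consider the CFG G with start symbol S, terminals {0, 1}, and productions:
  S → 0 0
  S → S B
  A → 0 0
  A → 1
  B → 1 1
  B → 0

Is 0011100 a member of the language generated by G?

no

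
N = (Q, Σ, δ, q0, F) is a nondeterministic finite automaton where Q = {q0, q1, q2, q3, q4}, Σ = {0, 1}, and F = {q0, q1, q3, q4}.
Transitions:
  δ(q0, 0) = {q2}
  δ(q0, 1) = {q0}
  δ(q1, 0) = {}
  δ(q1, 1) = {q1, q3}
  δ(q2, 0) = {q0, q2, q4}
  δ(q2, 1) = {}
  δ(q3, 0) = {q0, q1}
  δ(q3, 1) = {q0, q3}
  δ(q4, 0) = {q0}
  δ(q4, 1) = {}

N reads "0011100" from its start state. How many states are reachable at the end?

3

Start: {q0}
read 0: {q2}
read 0: {q0, q2, q4}
read 1: {q0}
read 1: {q0}
read 1: {q0}
read 0: {q2}
read 0: {q0, q2, q4}
Final reachable set {q0, q2, q4} has 3 states.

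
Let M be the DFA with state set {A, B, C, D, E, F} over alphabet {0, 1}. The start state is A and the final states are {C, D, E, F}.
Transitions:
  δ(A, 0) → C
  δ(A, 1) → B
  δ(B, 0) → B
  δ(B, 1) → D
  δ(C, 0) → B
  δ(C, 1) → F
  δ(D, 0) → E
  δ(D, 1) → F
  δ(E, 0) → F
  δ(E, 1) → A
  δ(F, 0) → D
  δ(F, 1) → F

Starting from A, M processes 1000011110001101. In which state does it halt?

F

A --1--> B
B --0--> B
B --0--> B
B --0--> B
B --0--> B
B --1--> D
D --1--> F
F --1--> F
F --1--> F
F --0--> D
D --0--> E
E --0--> F
F --1--> F
F --1--> F
F --0--> D
D --1--> F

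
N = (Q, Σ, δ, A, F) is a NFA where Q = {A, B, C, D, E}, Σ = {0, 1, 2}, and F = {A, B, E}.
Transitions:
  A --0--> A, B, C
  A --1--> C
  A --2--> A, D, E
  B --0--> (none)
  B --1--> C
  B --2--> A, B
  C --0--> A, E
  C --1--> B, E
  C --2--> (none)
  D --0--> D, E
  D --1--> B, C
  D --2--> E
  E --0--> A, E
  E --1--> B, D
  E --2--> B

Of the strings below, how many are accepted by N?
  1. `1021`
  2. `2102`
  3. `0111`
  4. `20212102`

`1021`: accepted
`2102`: accepted
`0111`: accepted
`20212102`: accepted

4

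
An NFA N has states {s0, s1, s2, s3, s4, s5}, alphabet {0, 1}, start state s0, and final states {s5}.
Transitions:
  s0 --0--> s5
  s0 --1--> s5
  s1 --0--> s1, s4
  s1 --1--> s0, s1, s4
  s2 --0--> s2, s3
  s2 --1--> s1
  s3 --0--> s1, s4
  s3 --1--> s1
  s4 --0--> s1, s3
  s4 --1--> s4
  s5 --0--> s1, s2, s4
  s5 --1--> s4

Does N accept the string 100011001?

Start: {s0}
read 1: {s5}
read 0: {s1, s2, s4}
read 0: {s1, s2, s3, s4}
read 0: {s1, s2, s3, s4}
read 1: {s0, s1, s4}
read 1: {s0, s1, s4, s5}
read 0: {s1, s2, s3, s4, s5}
read 0: {s1, s2, s3, s4}
read 1: {s0, s1, s4}
Reachable ∩ accepting = {} — empty.

rejected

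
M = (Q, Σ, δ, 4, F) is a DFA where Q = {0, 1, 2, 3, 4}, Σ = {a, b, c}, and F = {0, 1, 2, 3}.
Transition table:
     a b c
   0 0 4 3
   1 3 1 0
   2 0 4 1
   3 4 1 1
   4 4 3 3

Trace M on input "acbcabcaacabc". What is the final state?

1

4 --a--> 4
4 --c--> 3
3 --b--> 1
1 --c--> 0
0 --a--> 0
0 --b--> 4
4 --c--> 3
3 --a--> 4
4 --a--> 4
4 --c--> 3
3 --a--> 4
4 --b--> 3
3 --c--> 1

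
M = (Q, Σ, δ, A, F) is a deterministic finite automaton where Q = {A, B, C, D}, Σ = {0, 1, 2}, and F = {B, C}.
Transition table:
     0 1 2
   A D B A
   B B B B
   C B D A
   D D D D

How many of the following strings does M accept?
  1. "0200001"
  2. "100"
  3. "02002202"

1

"0200001": rejected
"100": accepted
"02002202": rejected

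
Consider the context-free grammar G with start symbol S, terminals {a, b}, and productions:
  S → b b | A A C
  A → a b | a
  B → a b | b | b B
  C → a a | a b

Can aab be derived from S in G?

no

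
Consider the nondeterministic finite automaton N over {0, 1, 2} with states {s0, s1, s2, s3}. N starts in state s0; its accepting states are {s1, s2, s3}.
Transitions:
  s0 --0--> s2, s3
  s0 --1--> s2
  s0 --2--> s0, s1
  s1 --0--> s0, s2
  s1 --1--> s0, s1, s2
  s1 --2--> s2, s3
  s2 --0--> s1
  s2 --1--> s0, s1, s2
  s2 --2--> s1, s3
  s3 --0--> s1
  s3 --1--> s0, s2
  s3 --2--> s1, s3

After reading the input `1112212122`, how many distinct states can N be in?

Start: {s0}
read 1: {s2}
read 1: {s0, s1, s2}
read 1: {s0, s1, s2}
read 2: {s0, s1, s2, s3}
read 2: {s0, s1, s2, s3}
read 1: {s0, s1, s2}
read 2: {s0, s1, s2, s3}
read 1: {s0, s1, s2}
read 2: {s0, s1, s2, s3}
read 2: {s0, s1, s2, s3}
Final reachable set {s0, s1, s2, s3} has 4 states.

4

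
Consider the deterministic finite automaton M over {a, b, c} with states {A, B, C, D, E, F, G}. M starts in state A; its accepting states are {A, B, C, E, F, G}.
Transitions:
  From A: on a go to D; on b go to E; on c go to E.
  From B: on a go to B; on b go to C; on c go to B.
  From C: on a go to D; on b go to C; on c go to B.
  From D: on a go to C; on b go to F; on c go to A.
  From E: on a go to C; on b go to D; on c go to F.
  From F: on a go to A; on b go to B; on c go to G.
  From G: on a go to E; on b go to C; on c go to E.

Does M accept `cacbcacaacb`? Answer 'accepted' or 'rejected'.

A --c--> E
E --a--> C
C --c--> B
B --b--> C
C --c--> B
B --a--> B
B --c--> B
B --a--> B
B --a--> B
B --c--> B
B --b--> C
End in state C, which is an accepting state.

accepted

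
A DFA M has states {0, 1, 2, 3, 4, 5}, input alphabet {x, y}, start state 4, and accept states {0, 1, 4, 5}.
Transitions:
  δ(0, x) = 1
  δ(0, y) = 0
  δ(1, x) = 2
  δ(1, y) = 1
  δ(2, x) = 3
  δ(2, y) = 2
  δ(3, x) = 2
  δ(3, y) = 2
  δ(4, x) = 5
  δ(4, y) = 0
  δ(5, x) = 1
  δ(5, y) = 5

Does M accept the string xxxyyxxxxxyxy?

rejected

4 --x--> 5
5 --x--> 1
1 --x--> 2
2 --y--> 2
2 --y--> 2
2 --x--> 3
3 --x--> 2
2 --x--> 3
3 --x--> 2
2 --x--> 3
3 --y--> 2
2 --x--> 3
3 --y--> 2
End in state 2, which is not an accepting state.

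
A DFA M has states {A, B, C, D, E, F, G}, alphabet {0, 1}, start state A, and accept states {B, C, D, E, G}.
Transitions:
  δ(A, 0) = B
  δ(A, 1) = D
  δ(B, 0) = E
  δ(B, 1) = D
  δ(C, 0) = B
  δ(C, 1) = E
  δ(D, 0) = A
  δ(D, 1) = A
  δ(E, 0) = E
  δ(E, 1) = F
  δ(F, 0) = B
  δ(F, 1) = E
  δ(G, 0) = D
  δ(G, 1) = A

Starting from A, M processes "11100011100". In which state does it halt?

A --1--> D
D --1--> A
A --1--> D
D --0--> A
A --0--> B
B --0--> E
E --1--> F
F --1--> E
E --1--> F
F --0--> B
B --0--> E

E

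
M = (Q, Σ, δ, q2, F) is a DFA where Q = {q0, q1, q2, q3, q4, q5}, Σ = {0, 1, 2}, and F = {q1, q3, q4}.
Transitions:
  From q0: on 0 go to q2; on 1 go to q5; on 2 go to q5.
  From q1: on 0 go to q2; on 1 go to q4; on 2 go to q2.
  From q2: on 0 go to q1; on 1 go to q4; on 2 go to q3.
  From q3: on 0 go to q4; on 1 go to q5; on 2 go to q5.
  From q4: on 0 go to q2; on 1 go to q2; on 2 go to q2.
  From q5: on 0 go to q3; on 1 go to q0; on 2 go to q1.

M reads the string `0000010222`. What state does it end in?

q1

q2 --0--> q1
q1 --0--> q2
q2 --0--> q1
q1 --0--> q2
q2 --0--> q1
q1 --1--> q4
q4 --0--> q2
q2 --2--> q3
q3 --2--> q5
q5 --2--> q1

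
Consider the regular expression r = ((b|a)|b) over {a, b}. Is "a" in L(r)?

yes

The left alternative (b|a) matches a.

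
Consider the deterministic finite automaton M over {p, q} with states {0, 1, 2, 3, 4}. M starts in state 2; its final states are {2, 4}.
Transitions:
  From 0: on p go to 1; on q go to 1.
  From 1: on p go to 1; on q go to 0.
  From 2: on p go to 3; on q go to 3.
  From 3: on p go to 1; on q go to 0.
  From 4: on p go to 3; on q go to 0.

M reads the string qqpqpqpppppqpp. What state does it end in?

2 --q--> 3
3 --q--> 0
0 --p--> 1
1 --q--> 0
0 --p--> 1
1 --q--> 0
0 --p--> 1
1 --p--> 1
1 --p--> 1
1 --p--> 1
1 --p--> 1
1 --q--> 0
0 --p--> 1
1 --p--> 1

1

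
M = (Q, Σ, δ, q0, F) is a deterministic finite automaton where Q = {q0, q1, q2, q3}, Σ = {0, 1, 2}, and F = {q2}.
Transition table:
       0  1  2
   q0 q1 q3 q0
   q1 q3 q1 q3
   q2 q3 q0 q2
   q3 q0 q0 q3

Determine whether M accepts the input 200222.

rejected

q0 --2--> q0
q0 --0--> q1
q1 --0--> q3
q3 --2--> q3
q3 --2--> q3
q3 --2--> q3
End in state q3, which is not an accepting state.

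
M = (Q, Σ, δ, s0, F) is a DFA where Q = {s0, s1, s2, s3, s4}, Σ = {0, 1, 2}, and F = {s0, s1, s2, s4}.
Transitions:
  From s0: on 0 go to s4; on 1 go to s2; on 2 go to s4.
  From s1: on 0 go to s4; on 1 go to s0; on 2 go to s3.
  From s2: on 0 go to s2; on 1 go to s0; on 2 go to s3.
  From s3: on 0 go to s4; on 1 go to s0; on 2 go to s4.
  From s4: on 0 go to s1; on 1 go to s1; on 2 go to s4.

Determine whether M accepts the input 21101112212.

s0 --2--> s4
s4 --1--> s1
s1 --1--> s0
s0 --0--> s4
s4 --1--> s1
s1 --1--> s0
s0 --1--> s2
s2 --2--> s3
s3 --2--> s4
s4 --1--> s1
s1 --2--> s3
End in state s3, which is not an accepting state.

rejected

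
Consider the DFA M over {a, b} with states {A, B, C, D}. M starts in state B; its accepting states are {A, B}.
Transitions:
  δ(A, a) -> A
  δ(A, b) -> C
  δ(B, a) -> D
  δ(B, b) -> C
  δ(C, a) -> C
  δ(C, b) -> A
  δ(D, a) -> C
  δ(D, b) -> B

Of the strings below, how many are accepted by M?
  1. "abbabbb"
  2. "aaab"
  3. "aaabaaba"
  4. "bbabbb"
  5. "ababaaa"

"abbabbb": accepted
"aaab": accepted
"aaabaaba": rejected
"bbabbb": rejected
"ababaaa": rejected

2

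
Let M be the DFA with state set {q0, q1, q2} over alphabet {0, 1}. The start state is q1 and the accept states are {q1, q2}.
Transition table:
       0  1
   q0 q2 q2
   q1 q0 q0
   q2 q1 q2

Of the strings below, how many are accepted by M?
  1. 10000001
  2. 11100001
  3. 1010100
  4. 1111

10000001: accepted
11100001: rejected
1010100: accepted
1111: accepted

3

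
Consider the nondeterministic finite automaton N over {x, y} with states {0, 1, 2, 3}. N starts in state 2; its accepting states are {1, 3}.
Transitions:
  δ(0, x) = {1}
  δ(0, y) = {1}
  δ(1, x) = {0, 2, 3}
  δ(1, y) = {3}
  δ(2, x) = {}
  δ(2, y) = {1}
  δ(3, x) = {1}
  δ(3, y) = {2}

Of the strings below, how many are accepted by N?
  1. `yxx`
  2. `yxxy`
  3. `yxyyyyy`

`yxx`: accepted
`yxxy`: accepted
`yxyyyyy`: accepted

3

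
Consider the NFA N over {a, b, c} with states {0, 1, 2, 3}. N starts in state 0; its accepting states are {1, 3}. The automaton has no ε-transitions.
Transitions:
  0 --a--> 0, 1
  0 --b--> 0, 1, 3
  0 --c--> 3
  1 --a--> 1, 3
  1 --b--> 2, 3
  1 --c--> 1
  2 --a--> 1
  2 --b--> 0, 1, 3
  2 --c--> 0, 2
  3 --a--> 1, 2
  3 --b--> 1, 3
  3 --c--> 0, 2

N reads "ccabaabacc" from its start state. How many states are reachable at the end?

4

Start: {0}
read c: {3}
read c: {0, 2}
read a: {0, 1}
read b: {0, 1, 2, 3}
read a: {0, 1, 2, 3}
read a: {0, 1, 2, 3}
read b: {0, 1, 2, 3}
read a: {0, 1, 2, 3}
read c: {0, 1, 2, 3}
read c: {0, 1, 2, 3}
Final reachable set {0, 1, 2, 3} has 4 states.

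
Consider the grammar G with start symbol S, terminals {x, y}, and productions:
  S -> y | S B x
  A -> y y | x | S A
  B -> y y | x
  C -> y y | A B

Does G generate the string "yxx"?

S ⇒ SBx ⇒ yBx ⇒ yxx

yes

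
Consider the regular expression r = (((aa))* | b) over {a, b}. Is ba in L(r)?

Neither ((aa))* nor b matches ba.

no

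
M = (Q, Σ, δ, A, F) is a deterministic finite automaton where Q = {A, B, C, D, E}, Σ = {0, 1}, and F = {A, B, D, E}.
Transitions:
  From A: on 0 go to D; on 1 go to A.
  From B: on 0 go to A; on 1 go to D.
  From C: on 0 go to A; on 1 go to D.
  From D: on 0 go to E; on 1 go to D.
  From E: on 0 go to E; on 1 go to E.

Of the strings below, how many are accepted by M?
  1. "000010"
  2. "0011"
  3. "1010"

3

"000010": accepted
"0011": accepted
"1010": accepted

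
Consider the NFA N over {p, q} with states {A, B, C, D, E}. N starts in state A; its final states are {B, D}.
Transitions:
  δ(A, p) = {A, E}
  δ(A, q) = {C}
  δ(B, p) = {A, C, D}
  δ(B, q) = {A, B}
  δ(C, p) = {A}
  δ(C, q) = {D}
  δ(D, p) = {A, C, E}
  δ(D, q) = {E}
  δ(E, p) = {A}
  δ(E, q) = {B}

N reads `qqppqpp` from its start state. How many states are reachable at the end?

3

Start: {A}
read q: {C}
read q: {D}
read p: {A, C, E}
read p: {A, E}
read q: {B, C}
read p: {A, C, D}
read p: {A, C, E}
Final reachable set {A, C, E} has 3 states.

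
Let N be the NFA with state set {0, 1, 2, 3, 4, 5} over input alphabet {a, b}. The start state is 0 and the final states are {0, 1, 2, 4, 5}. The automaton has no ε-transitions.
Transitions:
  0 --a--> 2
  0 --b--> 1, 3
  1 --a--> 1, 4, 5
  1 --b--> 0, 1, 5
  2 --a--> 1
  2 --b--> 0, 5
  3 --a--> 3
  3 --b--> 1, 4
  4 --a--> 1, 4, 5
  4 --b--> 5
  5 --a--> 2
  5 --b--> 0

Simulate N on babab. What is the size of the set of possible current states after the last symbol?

Start: {0}
read b: {1, 3}
read a: {1, 3, 4, 5}
read b: {0, 1, 4, 5}
read a: {1, 2, 4, 5}
read b: {0, 1, 5}
Final reachable set {0, 1, 5} has 3 states.

3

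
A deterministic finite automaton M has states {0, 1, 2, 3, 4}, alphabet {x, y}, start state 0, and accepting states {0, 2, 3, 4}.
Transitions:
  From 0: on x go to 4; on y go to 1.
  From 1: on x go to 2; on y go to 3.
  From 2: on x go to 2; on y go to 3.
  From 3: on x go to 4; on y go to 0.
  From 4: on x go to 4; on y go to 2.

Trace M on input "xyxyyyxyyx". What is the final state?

0 --x--> 4
4 --y--> 2
2 --x--> 2
2 --y--> 3
3 --y--> 0
0 --y--> 1
1 --x--> 2
2 --y--> 3
3 --y--> 0
0 --x--> 4

4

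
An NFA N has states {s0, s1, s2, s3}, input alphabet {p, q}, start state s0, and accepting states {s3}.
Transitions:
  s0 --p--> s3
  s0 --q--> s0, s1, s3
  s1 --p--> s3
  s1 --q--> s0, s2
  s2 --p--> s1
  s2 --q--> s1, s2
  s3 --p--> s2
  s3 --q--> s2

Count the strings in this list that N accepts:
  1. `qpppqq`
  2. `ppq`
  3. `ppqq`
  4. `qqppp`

`qpppqq`: accepted
`ppq`: rejected
`ppqq`: rejected
`qqppp`: accepted

2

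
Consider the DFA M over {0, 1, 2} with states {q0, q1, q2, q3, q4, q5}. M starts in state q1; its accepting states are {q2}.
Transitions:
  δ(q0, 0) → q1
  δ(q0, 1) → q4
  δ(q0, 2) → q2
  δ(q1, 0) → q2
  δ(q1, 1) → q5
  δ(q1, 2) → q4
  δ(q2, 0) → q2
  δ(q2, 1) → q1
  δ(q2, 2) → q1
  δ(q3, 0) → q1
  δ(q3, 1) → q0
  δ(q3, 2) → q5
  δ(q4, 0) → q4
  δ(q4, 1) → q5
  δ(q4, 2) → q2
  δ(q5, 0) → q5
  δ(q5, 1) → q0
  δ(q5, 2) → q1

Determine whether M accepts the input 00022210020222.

accepted

q1 --0--> q2
q2 --0--> q2
q2 --0--> q2
q2 --2--> q1
q1 --2--> q4
q4 --2--> q2
q2 --1--> q1
q1 --0--> q2
q2 --0--> q2
q2 --2--> q1
q1 --0--> q2
q2 --2--> q1
q1 --2--> q4
q4 --2--> q2
End in state q2, which is an accepting state.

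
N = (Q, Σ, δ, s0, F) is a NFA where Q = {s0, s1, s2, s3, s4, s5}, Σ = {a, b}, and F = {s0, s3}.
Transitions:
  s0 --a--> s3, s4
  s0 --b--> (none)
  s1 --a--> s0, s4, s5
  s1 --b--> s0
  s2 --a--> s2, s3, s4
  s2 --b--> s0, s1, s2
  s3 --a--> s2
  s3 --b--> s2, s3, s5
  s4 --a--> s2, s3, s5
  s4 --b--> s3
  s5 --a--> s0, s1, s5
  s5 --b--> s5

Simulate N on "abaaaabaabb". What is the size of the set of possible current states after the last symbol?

Start: {s0}
read a: {s3, s4}
read b: {s2, s3, s5}
read a: {s0, s1, s2, s3, s4, s5}
read a: {s0, s1, s2, s3, s4, s5}
read a: {s0, s1, s2, s3, s4, s5}
read a: {s0, s1, s2, s3, s4, s5}
read b: {s0, s1, s2, s3, s5}
read a: {s0, s1, s2, s3, s4, s5}
read a: {s0, s1, s2, s3, s4, s5}
read b: {s0, s1, s2, s3, s5}
read b: {s0, s1, s2, s3, s5}
Final reachable set {s0, s1, s2, s3, s5} has 5 states.

5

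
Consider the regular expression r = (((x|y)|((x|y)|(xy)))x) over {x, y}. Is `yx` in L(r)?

yes

Split as y·x: ((x|y)|((x|y)|(xy))) matches y and x matches x.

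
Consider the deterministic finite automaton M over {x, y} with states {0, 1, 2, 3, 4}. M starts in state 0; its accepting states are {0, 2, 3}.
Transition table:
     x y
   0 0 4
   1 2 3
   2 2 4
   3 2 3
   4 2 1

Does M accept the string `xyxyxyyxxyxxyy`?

rejected

0 --x--> 0
0 --y--> 4
4 --x--> 2
2 --y--> 4
4 --x--> 2
2 --y--> 4
4 --y--> 1
1 --x--> 2
2 --x--> 2
2 --y--> 4
4 --x--> 2
2 --x--> 2
2 --y--> 4
4 --y--> 1
End in state 1, which is not an accepting state.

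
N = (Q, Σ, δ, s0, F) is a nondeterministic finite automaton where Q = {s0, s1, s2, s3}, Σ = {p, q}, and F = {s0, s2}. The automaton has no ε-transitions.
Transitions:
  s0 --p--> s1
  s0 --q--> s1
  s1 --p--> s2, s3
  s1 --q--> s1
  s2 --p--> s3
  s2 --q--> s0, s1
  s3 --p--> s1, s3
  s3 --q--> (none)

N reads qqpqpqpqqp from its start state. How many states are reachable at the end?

Start: {s0}
read q: {s1}
read q: {s1}
read p: {s2, s3}
read q: {s0, s1}
read p: {s1, s2, s3}
read q: {s0, s1}
read p: {s1, s2, s3}
read q: {s0, s1}
read q: {s1}
read p: {s2, s3}
Final reachable set {s2, s3} has 2 states.

2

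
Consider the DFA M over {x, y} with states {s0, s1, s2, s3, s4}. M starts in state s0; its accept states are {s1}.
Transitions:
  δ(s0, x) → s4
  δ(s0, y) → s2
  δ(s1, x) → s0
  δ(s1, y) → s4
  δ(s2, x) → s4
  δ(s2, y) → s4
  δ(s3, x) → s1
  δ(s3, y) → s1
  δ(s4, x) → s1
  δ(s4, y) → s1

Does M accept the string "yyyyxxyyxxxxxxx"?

s0 --y--> s2
s2 --y--> s4
s4 --y--> s1
s1 --y--> s4
s4 --x--> s1
s1 --x--> s0
s0 --y--> s2
s2 --y--> s4
s4 --x--> s1
s1 --x--> s0
s0 --x--> s4
s4 --x--> s1
s1 --x--> s0
s0 --x--> s4
s4 --x--> s1
End in state s1, which is an accepting state.

accepted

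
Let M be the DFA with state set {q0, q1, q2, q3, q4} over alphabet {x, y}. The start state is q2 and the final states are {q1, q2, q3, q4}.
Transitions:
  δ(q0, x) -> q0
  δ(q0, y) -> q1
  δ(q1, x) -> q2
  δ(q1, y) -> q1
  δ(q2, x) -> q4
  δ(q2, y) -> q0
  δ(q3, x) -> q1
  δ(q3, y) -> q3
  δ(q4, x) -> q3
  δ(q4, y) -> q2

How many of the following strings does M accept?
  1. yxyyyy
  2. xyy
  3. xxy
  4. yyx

3

yxyyyy: accepted
xyy: rejected
xxy: accepted
yyx: accepted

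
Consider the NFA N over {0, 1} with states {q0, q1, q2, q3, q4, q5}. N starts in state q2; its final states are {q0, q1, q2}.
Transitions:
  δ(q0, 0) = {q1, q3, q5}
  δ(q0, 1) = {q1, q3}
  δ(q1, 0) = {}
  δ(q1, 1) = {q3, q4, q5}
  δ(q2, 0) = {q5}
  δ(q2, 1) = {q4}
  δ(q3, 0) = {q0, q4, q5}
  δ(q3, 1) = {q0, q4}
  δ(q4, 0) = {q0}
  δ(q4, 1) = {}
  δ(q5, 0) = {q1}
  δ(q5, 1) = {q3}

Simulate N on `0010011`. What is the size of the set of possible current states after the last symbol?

Start: {q2}
read 0: {q5}
read 0: {q1}
read 1: {q3, q4, q5}
read 0: {q0, q1, q4, q5}
read 0: {q0, q1, q3, q5}
read 1: {q0, q1, q3, q4, q5}
read 1: {q0, q1, q3, q4, q5}
Final reachable set {q0, q1, q3, q4, q5} has 5 states.

5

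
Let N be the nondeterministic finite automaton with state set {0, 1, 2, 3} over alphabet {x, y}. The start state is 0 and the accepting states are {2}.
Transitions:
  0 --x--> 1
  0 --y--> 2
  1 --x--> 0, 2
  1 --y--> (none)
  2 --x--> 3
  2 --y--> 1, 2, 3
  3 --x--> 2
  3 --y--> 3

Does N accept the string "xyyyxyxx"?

rejected

Start: {0}
read x: {1}
read y: {}
The reachable set is empty and stays empty for the remaining 6 symbols.
Reachable ∩ accepting = {} — empty.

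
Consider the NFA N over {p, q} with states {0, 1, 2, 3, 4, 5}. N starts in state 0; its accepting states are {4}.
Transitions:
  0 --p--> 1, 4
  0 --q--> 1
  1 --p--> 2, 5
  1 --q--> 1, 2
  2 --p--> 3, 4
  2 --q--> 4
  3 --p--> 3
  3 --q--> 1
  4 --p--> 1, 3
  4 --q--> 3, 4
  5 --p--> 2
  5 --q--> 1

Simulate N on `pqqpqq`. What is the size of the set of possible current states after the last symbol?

Start: {0}
read p: {1, 4}
read q: {1, 2, 3, 4}
read q: {1, 2, 3, 4}
read p: {1, 2, 3, 4, 5}
read q: {1, 2, 3, 4}
read q: {1, 2, 3, 4}
Final reachable set {1, 2, 3, 4} has 4 states.

4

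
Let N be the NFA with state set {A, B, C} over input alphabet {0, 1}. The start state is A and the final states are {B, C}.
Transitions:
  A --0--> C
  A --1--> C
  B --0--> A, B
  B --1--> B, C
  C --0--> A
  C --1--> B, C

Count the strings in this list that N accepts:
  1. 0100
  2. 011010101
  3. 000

0100: accepted
011010101: accepted
000: accepted

3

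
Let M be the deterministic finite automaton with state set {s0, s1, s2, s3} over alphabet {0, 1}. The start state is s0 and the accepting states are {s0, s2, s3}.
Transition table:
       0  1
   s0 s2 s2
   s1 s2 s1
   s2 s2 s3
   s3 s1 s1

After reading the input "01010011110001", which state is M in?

s0 --0--> s2
s2 --1--> s3
s3 --0--> s1
s1 --1--> s1
s1 --0--> s2
s2 --0--> s2
s2 --1--> s3
s3 --1--> s1
s1 --1--> s1
s1 --1--> s1
s1 --0--> s2
s2 --0--> s2
s2 --0--> s2
s2 --1--> s3

s3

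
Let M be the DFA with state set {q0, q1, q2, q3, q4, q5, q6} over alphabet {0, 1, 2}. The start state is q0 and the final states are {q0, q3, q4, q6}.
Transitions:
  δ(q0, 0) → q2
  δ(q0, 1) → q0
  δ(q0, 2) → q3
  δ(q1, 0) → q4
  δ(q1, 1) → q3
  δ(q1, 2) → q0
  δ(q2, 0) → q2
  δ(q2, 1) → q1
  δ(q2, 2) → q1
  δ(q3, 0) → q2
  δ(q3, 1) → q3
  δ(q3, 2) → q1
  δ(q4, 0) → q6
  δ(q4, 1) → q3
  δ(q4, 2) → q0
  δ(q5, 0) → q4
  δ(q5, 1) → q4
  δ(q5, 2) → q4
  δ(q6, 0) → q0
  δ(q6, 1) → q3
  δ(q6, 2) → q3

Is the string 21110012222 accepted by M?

accepted

q0 --2--> q3
q3 --1--> q3
q3 --1--> q3
q3 --1--> q3
q3 --0--> q2
q2 --0--> q2
q2 --1--> q1
q1 --2--> q0
q0 --2--> q3
q3 --2--> q1
q1 --2--> q0
End in state q0, which is an accepting state.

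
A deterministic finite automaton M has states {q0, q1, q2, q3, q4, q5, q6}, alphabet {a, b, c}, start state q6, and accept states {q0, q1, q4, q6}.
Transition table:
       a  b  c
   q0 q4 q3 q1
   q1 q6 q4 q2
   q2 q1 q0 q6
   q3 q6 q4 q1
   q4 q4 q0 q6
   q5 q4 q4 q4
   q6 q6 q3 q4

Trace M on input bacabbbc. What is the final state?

q6

q6 --b--> q3
q3 --a--> q6
q6 --c--> q4
q4 --a--> q4
q4 --b--> q0
q0 --b--> q3
q3 --b--> q4
q4 --c--> q6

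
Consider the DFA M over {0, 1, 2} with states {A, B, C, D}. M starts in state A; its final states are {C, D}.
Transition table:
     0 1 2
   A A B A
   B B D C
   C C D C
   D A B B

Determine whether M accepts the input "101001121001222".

A --1--> B
B --0--> B
B --1--> D
D --0--> A
A --0--> A
A --1--> B
B --1--> D
D --2--> B
B --1--> D
D --0--> A
A --0--> A
A --1--> B
B --2--> C
C --2--> C
C --2--> C
End in state C, which is an accepting state.

accepted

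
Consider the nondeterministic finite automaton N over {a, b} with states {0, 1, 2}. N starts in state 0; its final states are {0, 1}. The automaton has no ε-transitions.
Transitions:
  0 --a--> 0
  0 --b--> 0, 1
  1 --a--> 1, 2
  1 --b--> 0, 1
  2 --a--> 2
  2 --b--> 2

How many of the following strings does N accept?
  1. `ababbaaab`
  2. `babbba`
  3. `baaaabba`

`ababbaaab`: accepted
`babbba`: accepted
`baaaabba`: accepted

3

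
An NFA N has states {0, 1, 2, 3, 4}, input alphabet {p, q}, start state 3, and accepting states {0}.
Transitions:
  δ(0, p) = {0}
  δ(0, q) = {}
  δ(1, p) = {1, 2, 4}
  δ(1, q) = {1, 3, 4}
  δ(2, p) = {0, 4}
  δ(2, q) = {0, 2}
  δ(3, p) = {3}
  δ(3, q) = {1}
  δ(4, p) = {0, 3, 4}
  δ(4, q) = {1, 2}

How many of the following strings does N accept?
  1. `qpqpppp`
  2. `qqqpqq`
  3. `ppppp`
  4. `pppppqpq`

`qpqpppp`: accepted
`qqqpqq`: accepted
`ppppp`: rejected
`pppppqpq`: accepted

3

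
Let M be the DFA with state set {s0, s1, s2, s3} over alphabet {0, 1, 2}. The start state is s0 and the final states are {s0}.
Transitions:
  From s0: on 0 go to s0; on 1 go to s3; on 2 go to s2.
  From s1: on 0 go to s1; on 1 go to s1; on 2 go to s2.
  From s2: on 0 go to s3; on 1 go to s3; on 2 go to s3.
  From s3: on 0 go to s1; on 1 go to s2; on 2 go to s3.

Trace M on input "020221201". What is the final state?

s1

s0 --0--> s0
s0 --2--> s2
s2 --0--> s3
s3 --2--> s3
s3 --2--> s3
s3 --1--> s2
s2 --2--> s3
s3 --0--> s1
s1 --1--> s1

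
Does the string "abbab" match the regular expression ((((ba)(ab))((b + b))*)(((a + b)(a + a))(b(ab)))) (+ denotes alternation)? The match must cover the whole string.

no

No split of abbab into u·v has (((ba)(ab))((b+b))*) matching u and (((a+b)(a+a))(b(ab))) matching v.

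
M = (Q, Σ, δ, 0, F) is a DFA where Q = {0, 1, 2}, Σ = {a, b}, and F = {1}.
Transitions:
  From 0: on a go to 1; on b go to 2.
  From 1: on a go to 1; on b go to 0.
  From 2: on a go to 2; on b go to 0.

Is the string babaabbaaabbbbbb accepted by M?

0 --b--> 2
2 --a--> 2
2 --b--> 0
0 --a--> 1
1 --a--> 1
1 --b--> 0
0 --b--> 2
2 --a--> 2
2 --a--> 2
2 --a--> 2
2 --b--> 0
0 --b--> 2
2 --b--> 0
0 --b--> 2
2 --b--> 0
0 --b--> 2
End in state 2, which is not an accepting state.

rejected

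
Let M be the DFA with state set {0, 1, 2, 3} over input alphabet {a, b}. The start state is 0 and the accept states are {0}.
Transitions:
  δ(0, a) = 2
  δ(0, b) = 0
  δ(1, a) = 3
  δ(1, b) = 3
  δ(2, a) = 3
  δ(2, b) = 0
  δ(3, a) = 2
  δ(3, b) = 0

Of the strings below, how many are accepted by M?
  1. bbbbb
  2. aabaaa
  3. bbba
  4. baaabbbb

bbbbb: accepted
aabaaa: rejected
bbba: rejected
baaabbbb: accepted

2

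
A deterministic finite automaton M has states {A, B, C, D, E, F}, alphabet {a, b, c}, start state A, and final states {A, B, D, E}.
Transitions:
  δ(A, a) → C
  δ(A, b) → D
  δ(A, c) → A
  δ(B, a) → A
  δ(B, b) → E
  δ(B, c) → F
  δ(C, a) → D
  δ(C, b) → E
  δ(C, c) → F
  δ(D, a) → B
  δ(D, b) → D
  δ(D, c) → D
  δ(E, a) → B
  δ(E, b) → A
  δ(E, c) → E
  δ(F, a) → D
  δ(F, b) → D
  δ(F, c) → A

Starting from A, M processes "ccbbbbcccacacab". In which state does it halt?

E

A --c--> A
A --c--> A
A --b--> D
D --b--> D
D --b--> D
D --b--> D
D --c--> D
D --c--> D
D --c--> D
D --a--> B
B --c--> F
F --a--> D
D --c--> D
D --a--> B
B --b--> E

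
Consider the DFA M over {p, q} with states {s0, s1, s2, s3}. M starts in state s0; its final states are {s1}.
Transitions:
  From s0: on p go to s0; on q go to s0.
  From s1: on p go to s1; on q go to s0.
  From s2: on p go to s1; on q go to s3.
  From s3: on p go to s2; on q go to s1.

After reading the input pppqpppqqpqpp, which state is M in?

s0

s0 --p--> s0
s0 --p--> s0
s0 --p--> s0
s0 --q--> s0
s0 --p--> s0
s0 --p--> s0
s0 --p--> s0
s0 --q--> s0
s0 --q--> s0
s0 --p--> s0
s0 --q--> s0
s0 --p--> s0
s0 --p--> s0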